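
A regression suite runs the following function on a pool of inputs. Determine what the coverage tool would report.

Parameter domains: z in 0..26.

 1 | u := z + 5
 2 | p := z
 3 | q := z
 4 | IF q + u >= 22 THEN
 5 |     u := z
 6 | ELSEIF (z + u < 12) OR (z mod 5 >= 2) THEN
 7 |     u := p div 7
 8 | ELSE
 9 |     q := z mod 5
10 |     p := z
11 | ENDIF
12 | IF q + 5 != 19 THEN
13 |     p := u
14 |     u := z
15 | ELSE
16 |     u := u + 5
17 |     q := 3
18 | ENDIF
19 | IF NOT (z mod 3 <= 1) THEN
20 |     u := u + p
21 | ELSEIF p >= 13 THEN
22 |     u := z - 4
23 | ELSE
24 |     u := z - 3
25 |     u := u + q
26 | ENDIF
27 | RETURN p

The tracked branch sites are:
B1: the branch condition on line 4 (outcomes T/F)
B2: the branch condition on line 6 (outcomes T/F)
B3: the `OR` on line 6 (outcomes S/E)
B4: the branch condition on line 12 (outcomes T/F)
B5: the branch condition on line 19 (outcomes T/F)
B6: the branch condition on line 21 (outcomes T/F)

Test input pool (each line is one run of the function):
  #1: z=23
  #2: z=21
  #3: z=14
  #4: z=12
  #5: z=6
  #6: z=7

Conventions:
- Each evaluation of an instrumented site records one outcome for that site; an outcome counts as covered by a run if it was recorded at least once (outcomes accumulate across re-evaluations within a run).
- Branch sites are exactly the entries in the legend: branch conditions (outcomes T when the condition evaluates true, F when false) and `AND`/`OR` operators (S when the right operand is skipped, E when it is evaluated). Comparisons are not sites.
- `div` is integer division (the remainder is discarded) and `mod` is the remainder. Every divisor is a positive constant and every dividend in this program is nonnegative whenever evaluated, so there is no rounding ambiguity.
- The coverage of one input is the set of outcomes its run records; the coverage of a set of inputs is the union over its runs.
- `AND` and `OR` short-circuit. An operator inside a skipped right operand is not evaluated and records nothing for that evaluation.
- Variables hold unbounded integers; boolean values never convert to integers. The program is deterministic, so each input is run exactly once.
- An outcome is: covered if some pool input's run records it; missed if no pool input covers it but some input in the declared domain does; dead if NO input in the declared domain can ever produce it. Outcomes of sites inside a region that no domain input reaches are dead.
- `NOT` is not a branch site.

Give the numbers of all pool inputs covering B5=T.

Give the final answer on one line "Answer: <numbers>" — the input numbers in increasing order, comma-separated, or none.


input #1 (z=23): covers B5=T
input #2 (z=21): misses B5=T
input #3 (z=14): covers B5=T
input #4 (z=12): misses B5=T
input #5 (z=6): misses B5=T
input #6 (z=7): misses B5=T
Answer: 1, 3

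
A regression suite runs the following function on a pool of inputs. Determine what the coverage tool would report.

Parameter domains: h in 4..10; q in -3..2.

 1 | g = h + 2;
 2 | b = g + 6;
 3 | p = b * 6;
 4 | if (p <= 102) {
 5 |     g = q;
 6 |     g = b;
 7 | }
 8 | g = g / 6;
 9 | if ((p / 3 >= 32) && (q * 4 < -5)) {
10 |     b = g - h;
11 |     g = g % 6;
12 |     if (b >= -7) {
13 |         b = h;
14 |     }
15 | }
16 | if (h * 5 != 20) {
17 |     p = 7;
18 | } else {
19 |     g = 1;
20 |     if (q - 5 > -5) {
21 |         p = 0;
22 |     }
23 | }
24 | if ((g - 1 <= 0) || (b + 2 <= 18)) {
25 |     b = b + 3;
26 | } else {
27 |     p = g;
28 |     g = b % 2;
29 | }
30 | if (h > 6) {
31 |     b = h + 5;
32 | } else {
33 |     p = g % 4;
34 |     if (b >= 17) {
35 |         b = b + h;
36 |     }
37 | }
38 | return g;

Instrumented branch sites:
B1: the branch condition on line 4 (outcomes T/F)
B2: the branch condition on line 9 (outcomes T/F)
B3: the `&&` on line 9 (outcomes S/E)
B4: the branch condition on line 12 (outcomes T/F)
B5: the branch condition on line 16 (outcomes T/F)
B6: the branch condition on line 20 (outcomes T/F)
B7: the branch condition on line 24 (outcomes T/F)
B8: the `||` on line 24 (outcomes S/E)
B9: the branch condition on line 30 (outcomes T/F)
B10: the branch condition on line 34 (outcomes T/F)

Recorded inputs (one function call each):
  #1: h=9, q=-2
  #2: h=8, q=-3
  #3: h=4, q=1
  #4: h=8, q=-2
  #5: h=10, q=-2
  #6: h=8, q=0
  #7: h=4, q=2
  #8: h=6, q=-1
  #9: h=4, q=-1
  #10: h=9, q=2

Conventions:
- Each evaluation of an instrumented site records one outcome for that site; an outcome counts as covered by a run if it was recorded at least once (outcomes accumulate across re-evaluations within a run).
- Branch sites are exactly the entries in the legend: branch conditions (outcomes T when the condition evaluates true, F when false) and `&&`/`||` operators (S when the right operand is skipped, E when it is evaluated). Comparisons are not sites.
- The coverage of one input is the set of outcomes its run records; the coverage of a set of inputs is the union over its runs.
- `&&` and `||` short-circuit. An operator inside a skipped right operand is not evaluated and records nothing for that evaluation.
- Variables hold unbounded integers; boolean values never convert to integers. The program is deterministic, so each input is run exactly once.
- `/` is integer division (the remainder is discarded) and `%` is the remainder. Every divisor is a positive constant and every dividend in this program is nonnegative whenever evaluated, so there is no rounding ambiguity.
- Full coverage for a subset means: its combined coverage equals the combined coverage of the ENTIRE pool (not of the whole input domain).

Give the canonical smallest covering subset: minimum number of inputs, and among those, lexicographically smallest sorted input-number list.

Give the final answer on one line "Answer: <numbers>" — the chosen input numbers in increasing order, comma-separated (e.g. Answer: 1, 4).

input #1, h=9, q=-2: events B1->T, B3->E, B2->T, B4->T, B5->T, B8->E, B7->T, B9->T; outcomes B1=T, B2=T, B3=E, B4=T, B5=T, B7=T, B8=E, B9=T
input #2, h=8, q=-3: events B1->T, B3->E, B2->T, B4->T, B5->T, B8->E, B7->T, B9->T; outcomes B1=T, B2=T, B3=E, B4=T, B5=T, B7=T, B8=E, B9=T
input #3, h=4, q=1: events B1->T, B3->S, B2->F, B5->F, B6->T, B8->S, B7->T, B9->F, B10->F; outcomes B1=T, B2=F, B3=S, B5=F, B6=T, B7=T, B8=S, B9=F, B10=F
input #4, h=8, q=-2: events B1->T, B3->E, B2->T, B4->T, B5->T, B8->E, B7->T, B9->T; outcomes B1=T, B2=T, B3=E, B4=T, B5=T, B7=T, B8=E, B9=T
input #5, h=10, q=-2: events B1->F, B3->E, B2->T, B4->F, B5->T, B8->E, B7->T, B9->T; outcomes B1=F, B2=T, B3=E, B4=F, B5=T, B7=T, B8=E, B9=T
input #6, h=8, q=0: events B1->T, B3->E, B2->F, B5->T, B8->E, B7->T, B9->T; outcomes B1=T, B2=F, B3=E, B5=T, B7=T, B8=E, B9=T
input #7, h=4, q=2: events B1->T, B3->S, B2->F, B5->F, B6->T, B8->S, B7->T, B9->F, B10->F; outcomes B1=T, B2=F, B3=S, B5=F, B6=T, B7=T, B8=S, B9=F, B10=F
input #8, h=6, q=-1: events B1->T, B3->S, B2->F, B5->T, B8->E, B7->T, B9->F, B10->T; outcomes B1=T, B2=F, B3=S, B5=T, B7=T, B8=E, B9=F, B10=T
input #9, h=4, q=-1: events B1->T, B3->S, B2->F, B5->F, B6->F, B8->S, B7->T, B9->F, B10->F; outcomes B1=T, B2=F, B3=S, B5=F, B6=F, B7=T, B8=S, B9=F, B10=F
input #10, h=9, q=2: events B1->T, B3->E, B2->F, B5->T, B8->E, B7->F, B9->T; outcomes B1=T, B2=F, B3=E, B5=T, B7=F, B8=E, B9=T
pool-wide coverage (20 outcomes): B1=T, B1=F, B2=T, B2=F, B3=S, B3=E, B4=T, B4=F, B5=T, B5=F, B6=T, B6=F, B7=T, B7=F, B8=S, B8=E, B9=T, B9=F, B10=T, B10=F
every size-1 subset falls short of the 20 outcomes (best: 9/20)
every size-2 subset falls short of the 20 outcomes (best: 16/20)
every size-3 subset falls short of the 20 outcomes (best: 17/20)
every size-4 subset falls short of the 20 outcomes (best: 18/20)
every size-5 subset falls short of the 20 outcomes (best: 19/20)
the canonical winner is {1, 3, 5, 8, 9, 10}: size 6, full 20-outcome coverage, earliest index list among size-6 covers

Answer: 1, 3, 5, 8, 9, 10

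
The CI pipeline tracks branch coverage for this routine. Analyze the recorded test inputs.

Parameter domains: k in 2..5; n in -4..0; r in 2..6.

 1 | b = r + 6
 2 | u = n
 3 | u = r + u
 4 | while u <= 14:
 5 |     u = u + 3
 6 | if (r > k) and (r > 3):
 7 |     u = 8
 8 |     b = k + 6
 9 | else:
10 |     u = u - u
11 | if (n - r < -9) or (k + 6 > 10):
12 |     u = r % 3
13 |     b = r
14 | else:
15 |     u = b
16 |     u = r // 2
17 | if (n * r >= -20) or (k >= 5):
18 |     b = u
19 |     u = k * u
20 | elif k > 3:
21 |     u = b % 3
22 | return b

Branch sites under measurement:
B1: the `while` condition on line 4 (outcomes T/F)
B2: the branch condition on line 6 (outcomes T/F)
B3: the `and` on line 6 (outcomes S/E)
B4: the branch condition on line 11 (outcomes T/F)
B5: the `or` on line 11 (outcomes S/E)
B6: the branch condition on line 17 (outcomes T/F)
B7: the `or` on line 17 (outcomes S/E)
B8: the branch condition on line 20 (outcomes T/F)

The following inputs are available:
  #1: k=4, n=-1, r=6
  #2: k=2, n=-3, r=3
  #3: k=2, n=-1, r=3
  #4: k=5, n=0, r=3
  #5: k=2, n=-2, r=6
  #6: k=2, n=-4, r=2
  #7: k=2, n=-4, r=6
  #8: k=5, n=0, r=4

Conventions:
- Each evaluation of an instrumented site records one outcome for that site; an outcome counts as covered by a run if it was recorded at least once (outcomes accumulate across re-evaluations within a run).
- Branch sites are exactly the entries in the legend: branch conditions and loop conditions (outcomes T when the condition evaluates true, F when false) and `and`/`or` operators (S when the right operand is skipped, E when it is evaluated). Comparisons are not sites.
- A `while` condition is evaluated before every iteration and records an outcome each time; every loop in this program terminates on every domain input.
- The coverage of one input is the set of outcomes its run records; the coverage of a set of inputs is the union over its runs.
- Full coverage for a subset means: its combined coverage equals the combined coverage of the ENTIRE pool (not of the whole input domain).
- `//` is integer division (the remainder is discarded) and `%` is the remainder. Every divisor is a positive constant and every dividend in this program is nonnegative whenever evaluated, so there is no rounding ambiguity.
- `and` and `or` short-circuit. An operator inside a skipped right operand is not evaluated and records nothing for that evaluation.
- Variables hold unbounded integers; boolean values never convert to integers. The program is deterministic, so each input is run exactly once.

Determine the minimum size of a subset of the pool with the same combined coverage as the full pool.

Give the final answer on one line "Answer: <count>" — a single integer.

run #1 (k=4, n=-1, r=6) runs B1->T, B1->T, B1->T, B1->T, B1->F, B3->E, B2->T, B5->E, B4->F, B7->S, B6->T; records B1=T, B1=F, B2=T, B3=E, B4=F, B5=E, B6=T, B7=S
run #2 (k=2, n=-3, r=3) runs B1->T, B1->T, B1->T, B1->T, B1->T, B1->F, B3->E, B2->F, B5->E, B4->F, B7->S, B6->T; records B1=T, B1=F, B2=F, B3=E, B4=F, B5=E, B6=T, B7=S
run #3 (k=2, n=-1, r=3) runs B1->T, B1->T, B1->T, B1->T, B1->T, B1->F, B3->E, B2->F, B5->E, B4->F, B7->S, B6->T; records B1=T, B1=F, B2=F, B3=E, B4=F, B5=E, B6=T, B7=S
run #4 (k=5, n=0, r=3) runs B1->T, B1->T, B1->T, B1->T, B1->F, B3->S, B2->F, B5->E, B4->T, B7->S, B6->T; records B1=T, B1=F, B2=F, B3=S, B4=T, B5=E, B6=T, B7=S
run #5 (k=2, n=-2, r=6) runs B1->T, B1->T, B1->T, B1->T, B1->F, B3->E, B2->T, B5->E, B4->F, B7->S, B6->T; records B1=T, B1=F, B2=T, B3=E, B4=F, B5=E, B6=T, B7=S
run #6 (k=2, n=-4, r=2) runs B1->T, B1->T, B1->T, B1->T, B1->T, B1->T, B1->F, B3->S, B2->F, B5->E, B4->F, B7->S, B6->T; records B1=T, B1=F, B2=F, B3=S, B4=F, B5=E, B6=T, B7=S
run #7 (k=2, n=-4, r=6) runs B1->T, B1->T, B1->T, B1->T, B1->T, B1->F, B3->E, B2->T, B5->S, B4->T, B7->E, B6->F, B8->F; records B1=T, B1=F, B2=T, B3=E, B4=T, B5=S, B6=F, B7=E, B8=F
run #8 (k=5, n=0, r=4) runs B1->T, B1->T, B1->T, B1->T, B1->F, B3->S, B2->F, B5->E, B4->T, B7->S, B6->T; records B1=T, B1=F, B2=F, B3=S, B4=T, B5=E, B6=T, B7=S
union over all inputs: B1=T, B1=F, B2=T, B2=F, B3=S, B3=E, B4=T, B4=F, B5=S, B5=E, B6=T, B6=F, B7=S, B7=E, B8=F (15 outcomes)
size 1 is not enough: best union over all size-1 subsets is 9/15
at size 2, {6, 7} reaches all 15 outcomes; every lexicographically earlier size-2 subset fails

Answer: 2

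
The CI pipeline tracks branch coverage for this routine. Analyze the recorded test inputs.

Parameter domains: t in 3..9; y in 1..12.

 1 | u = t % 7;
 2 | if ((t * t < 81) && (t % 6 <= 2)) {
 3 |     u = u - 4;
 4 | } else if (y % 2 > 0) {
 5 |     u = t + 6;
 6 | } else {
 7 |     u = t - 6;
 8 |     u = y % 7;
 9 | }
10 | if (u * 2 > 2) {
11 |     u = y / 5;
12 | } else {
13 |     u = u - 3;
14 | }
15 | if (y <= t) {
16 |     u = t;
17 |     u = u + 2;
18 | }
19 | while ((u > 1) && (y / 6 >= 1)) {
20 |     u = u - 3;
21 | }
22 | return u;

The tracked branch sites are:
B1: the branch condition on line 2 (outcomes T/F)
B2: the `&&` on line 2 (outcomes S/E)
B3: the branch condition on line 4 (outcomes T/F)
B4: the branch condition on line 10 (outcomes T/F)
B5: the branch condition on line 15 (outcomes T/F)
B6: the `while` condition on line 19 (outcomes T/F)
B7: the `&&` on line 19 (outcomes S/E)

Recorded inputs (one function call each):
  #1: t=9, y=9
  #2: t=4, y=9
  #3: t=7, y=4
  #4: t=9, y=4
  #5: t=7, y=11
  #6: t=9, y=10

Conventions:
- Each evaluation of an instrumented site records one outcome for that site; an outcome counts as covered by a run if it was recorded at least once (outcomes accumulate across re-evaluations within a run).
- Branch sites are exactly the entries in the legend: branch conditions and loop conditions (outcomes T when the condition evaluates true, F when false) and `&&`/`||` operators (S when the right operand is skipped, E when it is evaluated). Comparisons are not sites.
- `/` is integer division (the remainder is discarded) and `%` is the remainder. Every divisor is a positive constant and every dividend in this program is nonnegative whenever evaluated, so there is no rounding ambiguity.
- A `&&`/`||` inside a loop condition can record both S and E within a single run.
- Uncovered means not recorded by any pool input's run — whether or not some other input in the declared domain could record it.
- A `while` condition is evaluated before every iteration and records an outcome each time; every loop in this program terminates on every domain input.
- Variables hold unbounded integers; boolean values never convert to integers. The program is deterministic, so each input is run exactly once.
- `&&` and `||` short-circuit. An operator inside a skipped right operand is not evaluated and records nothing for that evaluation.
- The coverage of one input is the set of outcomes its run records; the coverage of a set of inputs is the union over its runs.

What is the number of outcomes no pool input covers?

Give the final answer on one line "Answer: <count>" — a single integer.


input #1, t=9, y=9: events B2->S, B1->F, B3->T, B4->T, B5->T, B7->E, B6->T, B7->E, B6->T, B7->E, B6->T, B7->E, B6->T, B7->S, ...; outcomes B1=F, B2=S, B3=T, B4=T, B5=T, B6=T, B6=F, B7=S, B7=E
input #2, t=4, y=9: events B2->E, B1->F, B3->T, B4->T, B5->F, B7->S, B6->F; outcomes B1=F, B2=E, B3=T, B4=T, B5=F, B6=F, B7=S
input #3, t=7, y=4: events B2->E, B1->T, B4->F, B5->T, B7->E, B6->F; outcomes B1=T, B2=E, B4=F, B5=T, B6=F, B7=E
input #4, t=9, y=4: events B2->S, B1->F, B3->F, B4->T, B5->T, B7->E, B6->F; outcomes B1=F, B2=S, B3=F, B4=T, B5=T, B6=F, B7=E
input #5, t=7, y=11: events B2->E, B1->T, B4->F, B5->F, B7->S, B6->F; outcomes B1=T, B2=E, B4=F, B5=F, B6=F, B7=S
input #6, t=9, y=10: events B2->S, B1->F, B3->F, B4->T, B5->F, B7->E, B6->T, B7->S, B6->F; outcomes B1=F, B2=S, B3=F, B4=T, B5=F, B6=T, B6=F, B7=S, B7=E
union over the pool: B1=T, B1=F, B2=S, B2=E, B3=T, B3=F, B4=T, B4=F, B5=T, B5=F, B6=T, B6=F, B7=S, B7=E
uncovered (0 of 14): none
Answer: 0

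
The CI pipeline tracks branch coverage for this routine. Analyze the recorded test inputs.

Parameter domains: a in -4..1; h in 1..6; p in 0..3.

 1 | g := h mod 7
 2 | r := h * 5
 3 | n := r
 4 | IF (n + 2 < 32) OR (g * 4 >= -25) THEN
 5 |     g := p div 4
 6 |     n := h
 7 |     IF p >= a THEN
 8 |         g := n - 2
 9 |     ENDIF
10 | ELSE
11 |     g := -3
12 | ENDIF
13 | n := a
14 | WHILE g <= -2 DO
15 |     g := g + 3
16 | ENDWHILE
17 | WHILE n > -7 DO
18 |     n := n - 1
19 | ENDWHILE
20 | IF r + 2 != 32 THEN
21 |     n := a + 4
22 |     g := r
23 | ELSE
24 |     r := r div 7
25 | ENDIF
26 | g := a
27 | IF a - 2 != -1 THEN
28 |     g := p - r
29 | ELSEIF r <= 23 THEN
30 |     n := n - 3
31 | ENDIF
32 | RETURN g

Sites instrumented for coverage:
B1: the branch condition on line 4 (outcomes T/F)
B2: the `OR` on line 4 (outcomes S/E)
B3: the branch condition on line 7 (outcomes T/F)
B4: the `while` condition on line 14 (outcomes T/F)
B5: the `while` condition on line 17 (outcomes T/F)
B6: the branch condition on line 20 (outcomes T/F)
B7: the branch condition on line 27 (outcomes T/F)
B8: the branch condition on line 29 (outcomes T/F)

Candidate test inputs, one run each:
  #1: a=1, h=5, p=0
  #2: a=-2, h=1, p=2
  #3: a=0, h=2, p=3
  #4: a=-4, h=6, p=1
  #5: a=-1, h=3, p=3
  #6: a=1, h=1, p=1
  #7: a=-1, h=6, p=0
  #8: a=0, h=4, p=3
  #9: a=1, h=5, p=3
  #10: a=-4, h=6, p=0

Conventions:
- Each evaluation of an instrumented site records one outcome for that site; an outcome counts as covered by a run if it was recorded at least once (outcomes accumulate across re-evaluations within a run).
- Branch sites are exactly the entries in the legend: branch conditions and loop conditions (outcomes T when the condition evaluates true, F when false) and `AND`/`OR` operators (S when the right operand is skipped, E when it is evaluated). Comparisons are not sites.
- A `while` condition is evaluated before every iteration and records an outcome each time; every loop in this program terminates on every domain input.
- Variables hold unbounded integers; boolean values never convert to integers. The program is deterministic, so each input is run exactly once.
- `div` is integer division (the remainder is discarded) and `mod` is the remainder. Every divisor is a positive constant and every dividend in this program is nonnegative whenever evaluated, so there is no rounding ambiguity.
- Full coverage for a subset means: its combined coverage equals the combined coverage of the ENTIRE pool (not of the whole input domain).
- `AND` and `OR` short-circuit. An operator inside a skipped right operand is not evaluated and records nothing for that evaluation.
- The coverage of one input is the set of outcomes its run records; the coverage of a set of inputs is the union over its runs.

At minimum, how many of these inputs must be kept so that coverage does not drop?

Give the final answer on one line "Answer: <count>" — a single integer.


input #1, a=1, h=5, p=0: events B2->S, B1->T, B3->F, B4->F, B5->T, B5->T, B5->T, B5->T, B5->T, B5->T, B5->T, B5->T, B5->F, B6->T, ...; outcomes B1=T, B2=S, B3=F, B4=F, B5=T, B5=F, B6=T, B7=F, B8=F
input #2, a=-2, h=1, p=2: events B2->S, B1->T, B3->T, B4->F, B5->T, B5->T, B5->T, B5->T, B5->T, B5->F, B6->T, B7->T; outcomes B1=T, B2=S, B3=T, B4=F, B5=T, B5=F, B6=T, B7=T
input #3, a=0, h=2, p=3: events B2->S, B1->T, B3->T, B4->F, B5->T, B5->T, B5->T, B5->T, B5->T, B5->T, B5->T, B5->F, B6->T, B7->T; outcomes B1=T, B2=S, B3=T, B4=F, B5=T, B5=F, B6=T, B7=T
input #4, a=-4, h=6, p=1: events B2->E, B1->T, B3->T, B4->F, B5->T, B5->T, B5->T, B5->F, B6->F, B7->T; outcomes B1=T, B2=E, B3=T, B4=F, B5=T, B5=F, B6=F, B7=T
input #5, a=-1, h=3, p=3: events B2->S, B1->T, B3->T, B4->F, B5->T, B5->T, B5->T, B5->T, B5->T, B5->T, B5->F, B6->T, B7->T; outcomes B1=T, B2=S, B3=T, B4=F, B5=T, B5=F, B6=T, B7=T
input #6, a=1, h=1, p=1: events B2->S, B1->T, B3->T, B4->F, B5->T, B5->T, B5->T, B5->T, B5->T, B5->T, B5->T, B5->T, B5->F, B6->T, ...; outcomes B1=T, B2=S, B3=T, B4=F, B5=T, B5=F, B6=T, B7=F, B8=T
input #7, a=-1, h=6, p=0: events B2->E, B1->T, B3->T, B4->F, B5->T, B5->T, B5->T, B5->T, B5->T, B5->T, B5->F, B6->F, B7->T; outcomes B1=T, B2=E, B3=T, B4=F, B5=T, B5=F, B6=F, B7=T
input #8, a=0, h=4, p=3: events B2->S, B1->T, B3->T, B4->F, B5->T, B5->T, B5->T, B5->T, B5->T, B5->T, B5->T, B5->F, B6->T, B7->T; outcomes B1=T, B2=S, B3=T, B4=F, B5=T, B5=F, B6=T, B7=T
input #9, a=1, h=5, p=3: events B2->S, B1->T, B3->T, B4->F, B5->T, B5->T, B5->T, B5->T, B5->T, B5->T, B5->T, B5->T, B5->F, B6->T, ...; outcomes B1=T, B2=S, B3=T, B4=F, B5=T, B5=F, B6=T, B7=F, B8=F
input #10, a=-4, h=6, p=0: events B2->E, B1->T, B3->T, B4->F, B5->T, B5->T, B5->T, B5->F, B6->F, B7->T; outcomes B1=T, B2=E, B3=T, B4=F, B5=T, B5=F, B6=F, B7=T
pool-wide coverage (14 outcomes): B1=T, B2=S, B2=E, B3=T, B3=F, B4=F, B5=T, B5=F, B6=T, B6=F, B7=T, B7=F, B8=T, B8=F
checked all size-1 subsets: none covers 14 outcomes (max 9/14)
checked all size-2 subsets: none covers 14 outcomes (max 13/14)
the canonical winner is {1, 4, 6}: size 3, full 14-outcome coverage, earliest index list among size-3 covers
Answer: 3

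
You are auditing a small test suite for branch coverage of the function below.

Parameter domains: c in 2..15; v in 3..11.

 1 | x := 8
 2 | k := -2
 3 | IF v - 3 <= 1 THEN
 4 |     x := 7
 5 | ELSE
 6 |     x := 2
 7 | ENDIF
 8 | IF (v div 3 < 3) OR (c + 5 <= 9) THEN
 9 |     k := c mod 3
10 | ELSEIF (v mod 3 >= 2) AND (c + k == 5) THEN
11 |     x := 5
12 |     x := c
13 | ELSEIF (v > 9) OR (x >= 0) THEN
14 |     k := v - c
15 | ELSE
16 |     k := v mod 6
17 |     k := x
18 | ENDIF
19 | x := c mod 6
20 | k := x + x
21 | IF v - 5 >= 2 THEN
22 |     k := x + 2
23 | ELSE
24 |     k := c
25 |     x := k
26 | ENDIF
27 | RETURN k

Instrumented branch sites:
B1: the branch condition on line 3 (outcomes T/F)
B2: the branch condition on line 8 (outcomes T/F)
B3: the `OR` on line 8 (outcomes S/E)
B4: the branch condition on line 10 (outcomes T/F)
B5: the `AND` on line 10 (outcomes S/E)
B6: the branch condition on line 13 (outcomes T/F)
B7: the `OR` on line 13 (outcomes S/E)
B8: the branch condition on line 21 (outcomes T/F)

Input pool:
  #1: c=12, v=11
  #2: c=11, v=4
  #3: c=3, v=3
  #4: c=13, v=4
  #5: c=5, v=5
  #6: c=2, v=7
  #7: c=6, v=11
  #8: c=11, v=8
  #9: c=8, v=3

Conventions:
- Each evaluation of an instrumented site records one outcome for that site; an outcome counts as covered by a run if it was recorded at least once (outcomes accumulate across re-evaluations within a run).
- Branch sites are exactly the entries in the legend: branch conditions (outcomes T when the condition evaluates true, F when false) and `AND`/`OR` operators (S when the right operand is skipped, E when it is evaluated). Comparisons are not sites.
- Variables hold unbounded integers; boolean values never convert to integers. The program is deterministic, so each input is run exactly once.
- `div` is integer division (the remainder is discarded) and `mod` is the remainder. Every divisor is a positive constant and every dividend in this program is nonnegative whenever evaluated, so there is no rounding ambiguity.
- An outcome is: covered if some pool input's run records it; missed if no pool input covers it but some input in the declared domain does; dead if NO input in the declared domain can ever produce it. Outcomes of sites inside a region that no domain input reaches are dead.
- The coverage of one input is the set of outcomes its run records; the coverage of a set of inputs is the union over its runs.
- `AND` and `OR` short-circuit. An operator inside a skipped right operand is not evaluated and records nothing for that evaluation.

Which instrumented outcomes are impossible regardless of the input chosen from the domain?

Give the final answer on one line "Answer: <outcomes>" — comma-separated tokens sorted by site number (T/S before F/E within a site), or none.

running all 126 domain inputs and tallying outcomes:
  B6=F: zero occurrences over every domain input -> dead
  reachable outcomes have witnesses, e.g. B1=T (e.g. c=2, v=3), B1=F (e.g. c=2, v=5), B2=T (e.g. c=2, v=3), B2=F (e.g. c=5, v=9)

Answer: B6=F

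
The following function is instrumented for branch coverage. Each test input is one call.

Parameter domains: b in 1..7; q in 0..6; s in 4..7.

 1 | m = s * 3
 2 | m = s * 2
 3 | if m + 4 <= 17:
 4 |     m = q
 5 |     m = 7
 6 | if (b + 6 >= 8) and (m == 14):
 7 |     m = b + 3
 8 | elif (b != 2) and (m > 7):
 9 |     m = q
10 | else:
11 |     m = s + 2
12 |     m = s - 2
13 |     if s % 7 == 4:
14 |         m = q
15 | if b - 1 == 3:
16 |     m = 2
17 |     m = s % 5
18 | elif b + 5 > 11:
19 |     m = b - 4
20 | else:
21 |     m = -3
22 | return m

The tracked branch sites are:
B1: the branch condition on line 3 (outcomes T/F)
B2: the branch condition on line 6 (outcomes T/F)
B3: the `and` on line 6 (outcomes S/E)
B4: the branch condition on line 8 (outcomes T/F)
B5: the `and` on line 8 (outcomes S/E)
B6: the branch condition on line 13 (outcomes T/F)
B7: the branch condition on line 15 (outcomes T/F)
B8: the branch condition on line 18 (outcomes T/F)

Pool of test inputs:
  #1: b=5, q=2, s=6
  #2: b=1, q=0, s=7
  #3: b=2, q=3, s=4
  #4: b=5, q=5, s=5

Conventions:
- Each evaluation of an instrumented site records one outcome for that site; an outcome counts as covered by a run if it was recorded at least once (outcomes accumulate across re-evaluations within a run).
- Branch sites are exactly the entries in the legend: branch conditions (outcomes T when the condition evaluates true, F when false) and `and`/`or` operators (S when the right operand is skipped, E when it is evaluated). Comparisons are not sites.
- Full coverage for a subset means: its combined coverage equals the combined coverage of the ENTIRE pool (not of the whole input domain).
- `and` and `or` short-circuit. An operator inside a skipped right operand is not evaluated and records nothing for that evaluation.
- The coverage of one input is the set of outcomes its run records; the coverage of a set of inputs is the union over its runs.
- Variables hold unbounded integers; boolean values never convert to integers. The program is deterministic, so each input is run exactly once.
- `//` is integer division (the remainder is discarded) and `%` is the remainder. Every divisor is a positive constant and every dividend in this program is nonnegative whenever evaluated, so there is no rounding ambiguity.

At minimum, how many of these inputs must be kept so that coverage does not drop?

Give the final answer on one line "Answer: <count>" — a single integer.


run #1 (b=5, q=2, s=6) runs B1->T, B3->E, B2->F, B5->E, B4->F, B6->F, B7->F, B8->F; records B1=T, B2=F, B3=E, B4=F, B5=E, B6=F, B7=F, B8=F
run #2 (b=1, q=0, s=7) runs B1->F, B3->S, B2->F, B5->E, B4->T, B7->F, B8->F; records B1=F, B2=F, B3=S, B4=T, B5=E, B7=F, B8=F
run #3 (b=2, q=3, s=4) runs B1->T, B3->E, B2->F, B5->S, B4->F, B6->T, B7->F, B8->F; records B1=T, B2=F, B3=E, B4=F, B5=S, B6=T, B7=F, B8=F
run #4 (b=5, q=5, s=5) runs B1->T, B3->E, B2->F, B5->E, B4->F, B6->F, B7->F, B8->F; records B1=T, B2=F, B3=E, B4=F, B5=E, B6=F, B7=F, B8=F
union over all inputs: B1=T, B1=F, B2=F, B3=S, B3=E, B4=T, B4=F, B5=S, B5=E, B6=T, B6=F, B7=F, B8=F (13 outcomes)
no size-1 subset reaches all 13 outcomes (best union: 8/13)
no size-2 subset reaches all 13 outcomes (best union: 12/13)
the canonical winner is {1, 2, 3}: size 3, full 13-outcome coverage, earliest index list among size-3 covers
Answer: 3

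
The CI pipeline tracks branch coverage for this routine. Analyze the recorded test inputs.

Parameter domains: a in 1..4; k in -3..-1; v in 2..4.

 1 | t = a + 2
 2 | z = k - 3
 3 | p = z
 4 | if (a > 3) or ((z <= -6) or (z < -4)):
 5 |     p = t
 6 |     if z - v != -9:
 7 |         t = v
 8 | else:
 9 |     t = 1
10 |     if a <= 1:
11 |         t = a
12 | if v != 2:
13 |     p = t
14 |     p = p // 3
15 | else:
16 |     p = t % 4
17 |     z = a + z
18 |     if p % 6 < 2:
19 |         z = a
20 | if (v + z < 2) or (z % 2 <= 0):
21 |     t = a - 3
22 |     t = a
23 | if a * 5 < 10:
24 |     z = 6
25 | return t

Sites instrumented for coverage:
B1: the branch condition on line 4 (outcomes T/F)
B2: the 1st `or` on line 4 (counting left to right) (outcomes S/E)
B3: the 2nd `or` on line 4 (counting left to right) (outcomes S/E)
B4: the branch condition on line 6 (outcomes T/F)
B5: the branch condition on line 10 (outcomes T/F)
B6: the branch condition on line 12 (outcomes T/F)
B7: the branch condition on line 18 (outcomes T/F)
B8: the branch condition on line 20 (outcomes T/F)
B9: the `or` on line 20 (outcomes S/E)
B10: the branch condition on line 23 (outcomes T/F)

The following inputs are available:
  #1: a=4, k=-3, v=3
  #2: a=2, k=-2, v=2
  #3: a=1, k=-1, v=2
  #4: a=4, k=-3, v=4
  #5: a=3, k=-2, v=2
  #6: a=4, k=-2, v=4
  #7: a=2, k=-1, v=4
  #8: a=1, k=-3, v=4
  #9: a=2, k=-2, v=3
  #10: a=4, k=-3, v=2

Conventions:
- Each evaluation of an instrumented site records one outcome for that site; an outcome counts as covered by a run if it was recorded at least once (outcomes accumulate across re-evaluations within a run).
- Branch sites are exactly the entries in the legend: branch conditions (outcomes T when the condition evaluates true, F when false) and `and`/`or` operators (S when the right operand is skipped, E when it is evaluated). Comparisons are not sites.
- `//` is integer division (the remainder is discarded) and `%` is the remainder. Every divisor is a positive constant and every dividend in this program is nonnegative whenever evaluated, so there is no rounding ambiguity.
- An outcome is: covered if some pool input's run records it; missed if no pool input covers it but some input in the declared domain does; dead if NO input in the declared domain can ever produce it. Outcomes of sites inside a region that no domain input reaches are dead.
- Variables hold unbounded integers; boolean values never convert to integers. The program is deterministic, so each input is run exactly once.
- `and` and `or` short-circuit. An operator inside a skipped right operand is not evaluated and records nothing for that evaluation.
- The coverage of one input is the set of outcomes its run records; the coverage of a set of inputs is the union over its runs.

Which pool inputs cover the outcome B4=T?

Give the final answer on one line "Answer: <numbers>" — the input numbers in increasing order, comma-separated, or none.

input #1 (a=4, k=-3, v=3): does not produce B4=T
input #2 (a=2, k=-2, v=2): produces B4=T
input #3 (a=1, k=-1, v=2): does not produce B4=T
input #4 (a=4, k=-3, v=4): produces B4=T
input #5 (a=3, k=-2, v=2): produces B4=T
input #6 (a=4, k=-2, v=4): does not produce B4=T
input #7 (a=2, k=-1, v=4): does not produce B4=T
input #8 (a=1, k=-3, v=4): produces B4=T
input #9 (a=2, k=-2, v=3): produces B4=T
input #10 (a=4, k=-3, v=2): produces B4=T

Answer: 2, 4, 5, 8, 9, 10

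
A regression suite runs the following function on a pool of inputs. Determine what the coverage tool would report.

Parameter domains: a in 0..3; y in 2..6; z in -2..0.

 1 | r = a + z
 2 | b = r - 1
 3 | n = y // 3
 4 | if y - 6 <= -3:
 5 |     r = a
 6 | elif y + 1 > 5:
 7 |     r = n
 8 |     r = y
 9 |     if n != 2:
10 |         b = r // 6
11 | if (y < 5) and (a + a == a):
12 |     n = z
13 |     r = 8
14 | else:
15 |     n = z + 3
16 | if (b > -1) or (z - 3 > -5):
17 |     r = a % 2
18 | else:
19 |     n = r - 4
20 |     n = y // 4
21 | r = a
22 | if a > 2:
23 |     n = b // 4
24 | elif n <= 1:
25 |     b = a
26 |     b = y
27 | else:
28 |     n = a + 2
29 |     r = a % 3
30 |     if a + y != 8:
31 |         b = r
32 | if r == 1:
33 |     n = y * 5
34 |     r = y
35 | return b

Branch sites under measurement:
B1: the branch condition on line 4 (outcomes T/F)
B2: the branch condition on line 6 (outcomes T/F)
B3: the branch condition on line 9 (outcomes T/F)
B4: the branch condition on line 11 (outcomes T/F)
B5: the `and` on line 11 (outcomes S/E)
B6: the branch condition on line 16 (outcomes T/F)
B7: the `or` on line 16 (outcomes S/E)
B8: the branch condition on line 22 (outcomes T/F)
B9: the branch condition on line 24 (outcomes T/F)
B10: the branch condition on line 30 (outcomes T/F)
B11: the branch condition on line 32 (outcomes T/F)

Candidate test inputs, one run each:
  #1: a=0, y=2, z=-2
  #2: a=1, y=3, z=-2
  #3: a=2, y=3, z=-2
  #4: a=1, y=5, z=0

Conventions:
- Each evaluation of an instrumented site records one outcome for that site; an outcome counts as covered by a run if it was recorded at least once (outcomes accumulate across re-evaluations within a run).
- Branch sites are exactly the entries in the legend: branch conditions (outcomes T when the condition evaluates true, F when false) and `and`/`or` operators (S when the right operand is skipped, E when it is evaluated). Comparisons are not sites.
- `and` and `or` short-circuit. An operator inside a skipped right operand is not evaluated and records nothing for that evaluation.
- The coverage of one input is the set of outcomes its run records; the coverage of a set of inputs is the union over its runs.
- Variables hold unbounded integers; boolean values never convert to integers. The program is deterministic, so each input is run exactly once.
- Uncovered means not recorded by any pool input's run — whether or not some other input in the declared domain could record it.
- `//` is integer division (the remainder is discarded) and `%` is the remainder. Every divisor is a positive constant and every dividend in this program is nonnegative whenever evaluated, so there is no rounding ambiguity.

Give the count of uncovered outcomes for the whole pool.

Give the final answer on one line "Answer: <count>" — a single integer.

test 1 (a=0, y=2, z=-2) fires B1->T, B5->E, B4->T, B7->E, B6->F, B8->F, B9->T, B11->F; hits B1=T, B4=T, B5=E, B6=F, B7=E, B8=F, B9=T, B11=F
test 2 (a=1, y=3, z=-2) fires B1->T, B5->E, B4->F, B7->E, B6->F, B8->F, B9->T, B11->T; hits B1=T, B4=F, B5=E, B6=F, B7=E, B8=F, B9=T, B11=T
test 3 (a=2, y=3, z=-2) fires B1->T, B5->E, B4->F, B7->E, B6->F, B8->F, B9->T, B11->F; hits B1=T, B4=F, B5=E, B6=F, B7=E, B8=F, B9=T, B11=F
test 4 (a=1, y=5, z=0) fires B1->F, B2->T, B3->T, B5->S, B4->F, B7->S, B6->T, B8->F, B9->F, B10->T, B11->T; hits B1=F, B2=T, B3=T, B4=F, B5=S, B6=T, B7=S, B8=F, B9=F, B10=T, B11=T
union over the pool: B1=T, B1=F, B2=T, B3=T, B4=T, B4=F, B5=S, B5=E, B6=T, B6=F, B7=S, B7=E, B8=F, B9=T, B9=F, B10=T, B11=T, B11=F
uncovered (4 of 22): B2=F, B3=F, B8=T, B10=F

Answer: 4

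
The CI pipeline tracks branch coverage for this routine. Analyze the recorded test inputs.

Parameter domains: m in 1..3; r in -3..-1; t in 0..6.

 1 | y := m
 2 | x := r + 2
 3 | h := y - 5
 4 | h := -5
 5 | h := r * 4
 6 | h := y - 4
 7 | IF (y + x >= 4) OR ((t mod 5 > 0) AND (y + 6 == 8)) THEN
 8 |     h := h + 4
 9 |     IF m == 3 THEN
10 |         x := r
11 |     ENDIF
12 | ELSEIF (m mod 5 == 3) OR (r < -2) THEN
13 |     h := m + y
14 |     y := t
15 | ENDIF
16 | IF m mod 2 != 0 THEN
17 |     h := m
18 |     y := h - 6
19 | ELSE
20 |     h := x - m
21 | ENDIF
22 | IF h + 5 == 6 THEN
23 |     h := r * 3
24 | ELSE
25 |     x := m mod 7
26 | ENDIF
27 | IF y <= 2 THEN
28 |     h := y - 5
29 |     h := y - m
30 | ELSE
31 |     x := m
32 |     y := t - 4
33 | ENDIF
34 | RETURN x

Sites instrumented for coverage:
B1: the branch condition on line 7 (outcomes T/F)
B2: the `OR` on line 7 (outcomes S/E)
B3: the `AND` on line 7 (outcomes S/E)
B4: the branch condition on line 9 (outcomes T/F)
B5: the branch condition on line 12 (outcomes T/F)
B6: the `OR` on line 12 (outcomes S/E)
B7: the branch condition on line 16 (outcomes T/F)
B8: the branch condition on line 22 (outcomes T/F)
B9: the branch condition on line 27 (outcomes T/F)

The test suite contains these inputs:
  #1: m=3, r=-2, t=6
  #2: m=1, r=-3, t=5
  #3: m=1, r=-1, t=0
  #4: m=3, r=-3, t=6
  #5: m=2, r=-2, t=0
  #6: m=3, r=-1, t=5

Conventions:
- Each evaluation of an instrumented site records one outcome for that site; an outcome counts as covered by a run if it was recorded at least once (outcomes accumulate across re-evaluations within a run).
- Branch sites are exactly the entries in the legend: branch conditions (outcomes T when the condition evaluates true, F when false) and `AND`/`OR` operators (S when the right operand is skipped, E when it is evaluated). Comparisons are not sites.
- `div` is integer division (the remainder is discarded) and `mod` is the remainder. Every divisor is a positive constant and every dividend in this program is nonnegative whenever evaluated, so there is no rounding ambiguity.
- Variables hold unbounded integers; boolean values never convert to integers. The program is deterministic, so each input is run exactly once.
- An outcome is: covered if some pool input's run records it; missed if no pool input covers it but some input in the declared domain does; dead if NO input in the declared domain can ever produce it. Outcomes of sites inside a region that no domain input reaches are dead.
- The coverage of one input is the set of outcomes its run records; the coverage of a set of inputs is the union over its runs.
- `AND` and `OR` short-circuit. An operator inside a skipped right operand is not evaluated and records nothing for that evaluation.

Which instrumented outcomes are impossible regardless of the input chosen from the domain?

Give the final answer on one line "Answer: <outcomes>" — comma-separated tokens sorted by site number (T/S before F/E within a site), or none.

exhaustive pass over the 63-input domain:
  reachable outcomes have witnesses, e.g. B1=T (e.g. m=2, r=-3, t=1), B1=F (e.g. m=1, r=-3, t=0), B2=S (e.g. m=3, r=-1, t=0), B2=E (e.g. m=1, r=-3, t=0)

Answer: none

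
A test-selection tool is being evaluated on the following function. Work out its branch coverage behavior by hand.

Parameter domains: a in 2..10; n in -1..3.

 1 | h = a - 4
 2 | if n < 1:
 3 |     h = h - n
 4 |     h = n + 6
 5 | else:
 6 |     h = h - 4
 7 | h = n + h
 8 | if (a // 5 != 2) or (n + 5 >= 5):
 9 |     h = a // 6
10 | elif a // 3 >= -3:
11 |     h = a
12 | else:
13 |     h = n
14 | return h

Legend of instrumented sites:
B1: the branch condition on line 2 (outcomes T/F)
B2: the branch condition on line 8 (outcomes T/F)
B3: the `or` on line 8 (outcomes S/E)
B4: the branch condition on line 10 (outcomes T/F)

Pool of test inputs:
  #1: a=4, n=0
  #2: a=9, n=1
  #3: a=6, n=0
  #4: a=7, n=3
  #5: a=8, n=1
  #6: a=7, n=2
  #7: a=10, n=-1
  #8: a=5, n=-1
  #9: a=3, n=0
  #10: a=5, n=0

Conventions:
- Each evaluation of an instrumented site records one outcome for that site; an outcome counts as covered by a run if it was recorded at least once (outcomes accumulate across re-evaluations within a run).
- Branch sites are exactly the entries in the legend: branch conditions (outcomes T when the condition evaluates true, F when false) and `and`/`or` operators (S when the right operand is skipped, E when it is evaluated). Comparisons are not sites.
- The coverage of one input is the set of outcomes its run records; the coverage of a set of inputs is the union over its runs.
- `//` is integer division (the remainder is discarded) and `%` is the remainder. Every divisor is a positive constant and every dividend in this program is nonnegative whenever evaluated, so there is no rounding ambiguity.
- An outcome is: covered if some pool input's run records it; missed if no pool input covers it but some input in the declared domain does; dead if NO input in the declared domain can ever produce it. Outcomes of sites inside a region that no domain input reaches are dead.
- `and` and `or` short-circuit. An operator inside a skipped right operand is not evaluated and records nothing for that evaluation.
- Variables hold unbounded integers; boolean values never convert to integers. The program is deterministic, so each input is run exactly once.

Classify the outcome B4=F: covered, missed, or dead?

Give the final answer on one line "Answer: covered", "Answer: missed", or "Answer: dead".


no pool input records B4=F
checking all 45 inputs in the declared domain: B4=F is never recorded -> dead
Answer: dead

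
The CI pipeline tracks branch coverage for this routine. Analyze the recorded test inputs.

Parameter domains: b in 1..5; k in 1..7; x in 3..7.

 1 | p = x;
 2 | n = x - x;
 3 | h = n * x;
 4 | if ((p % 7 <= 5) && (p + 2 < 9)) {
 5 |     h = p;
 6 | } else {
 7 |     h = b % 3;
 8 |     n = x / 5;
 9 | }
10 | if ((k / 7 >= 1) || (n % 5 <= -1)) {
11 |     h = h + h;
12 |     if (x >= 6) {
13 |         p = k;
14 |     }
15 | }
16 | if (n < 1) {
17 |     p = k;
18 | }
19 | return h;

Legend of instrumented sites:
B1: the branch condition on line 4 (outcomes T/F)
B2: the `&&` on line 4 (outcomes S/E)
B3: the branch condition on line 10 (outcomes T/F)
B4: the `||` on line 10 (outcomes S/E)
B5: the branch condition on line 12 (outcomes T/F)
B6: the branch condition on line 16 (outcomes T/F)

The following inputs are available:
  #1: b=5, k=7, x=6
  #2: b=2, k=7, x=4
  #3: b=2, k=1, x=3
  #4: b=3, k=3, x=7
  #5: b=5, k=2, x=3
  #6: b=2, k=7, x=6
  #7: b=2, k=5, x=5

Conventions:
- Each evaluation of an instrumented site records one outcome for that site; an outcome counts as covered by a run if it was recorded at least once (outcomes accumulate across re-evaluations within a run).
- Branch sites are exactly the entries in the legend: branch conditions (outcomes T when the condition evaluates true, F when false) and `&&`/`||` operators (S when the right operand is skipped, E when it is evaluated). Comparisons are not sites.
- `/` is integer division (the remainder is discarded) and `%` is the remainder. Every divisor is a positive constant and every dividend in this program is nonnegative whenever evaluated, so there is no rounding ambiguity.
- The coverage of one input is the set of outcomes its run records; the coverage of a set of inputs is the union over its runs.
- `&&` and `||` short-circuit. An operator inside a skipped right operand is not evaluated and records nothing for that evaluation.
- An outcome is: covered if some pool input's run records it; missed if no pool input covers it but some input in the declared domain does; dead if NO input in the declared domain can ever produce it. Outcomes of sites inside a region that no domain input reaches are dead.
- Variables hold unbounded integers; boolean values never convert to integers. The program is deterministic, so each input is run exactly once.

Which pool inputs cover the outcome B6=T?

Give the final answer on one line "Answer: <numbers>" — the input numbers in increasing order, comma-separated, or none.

input #1 (b=5, k=7, x=6): misses B6=T
input #2 (b=2, k=7, x=4): covers B6=T
input #3 (b=2, k=1, x=3): covers B6=T
input #4 (b=3, k=3, x=7): misses B6=T
input #5 (b=5, k=2, x=3): covers B6=T
input #6 (b=2, k=7, x=6): misses B6=T
input #7 (b=2, k=5, x=5): covers B6=T

Answer: 2, 3, 5, 7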